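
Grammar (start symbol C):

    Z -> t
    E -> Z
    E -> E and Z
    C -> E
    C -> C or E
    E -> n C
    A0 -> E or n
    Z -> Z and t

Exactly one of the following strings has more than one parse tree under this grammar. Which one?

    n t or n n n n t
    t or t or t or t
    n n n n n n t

n t or n n n n t

n t or n n n n t: 2 trees
t or t or t or t: 1 tree
n n n n n n t: 1 tree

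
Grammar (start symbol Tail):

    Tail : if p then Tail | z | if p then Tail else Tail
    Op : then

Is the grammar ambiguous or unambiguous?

Ambiguous

Witness: if p then if p then z else z

Derivation 1: Tail ⇒ if p then Tail ⇒ if p then if p then Tail else Tail ⇒ if p then if p then z else Tail ⇒ if p then if p then z else z
Derivation 2: Tail ⇒ if p then Tail else Tail ⇒ if p then if p then Tail else Tail ⇒ if p then if p then z else Tail ⇒ if p then if p then z else z

Two distinct leftmost derivations for the same string.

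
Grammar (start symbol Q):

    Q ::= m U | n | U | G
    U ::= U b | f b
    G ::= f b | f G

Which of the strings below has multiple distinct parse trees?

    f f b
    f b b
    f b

f f b: 1 tree
f b b: 1 tree
f b: 2 trees

f b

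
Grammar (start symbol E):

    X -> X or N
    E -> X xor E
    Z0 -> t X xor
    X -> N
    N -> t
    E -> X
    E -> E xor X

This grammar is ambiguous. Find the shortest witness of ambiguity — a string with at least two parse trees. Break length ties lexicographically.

length 1: no string has ≥2 trees
length 3: t xor t has 2 parse trees

Two derivations of t xor t:
  E ⇒ X xor E ⇒ N xor E ⇒ t xor E ⇒ t xor X ⇒ t xor N ⇒ t xor t
  E ⇒ E xor X ⇒ X xor X ⇒ N xor X ⇒ t xor X ⇒ t xor N ⇒ t xor t

t xor t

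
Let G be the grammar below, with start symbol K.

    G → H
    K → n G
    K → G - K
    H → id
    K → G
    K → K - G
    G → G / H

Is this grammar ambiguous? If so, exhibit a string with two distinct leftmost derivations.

Ambiguous

Witness: id - id

Derivation 1: K ⇒ G - K ⇒ H - K ⇒ id - K ⇒ id - G ⇒ id - H ⇒ id - id
Derivation 2: K ⇒ K - G ⇒ G - G ⇒ H - G ⇒ id - G ⇒ id - H ⇒ id - id

Two distinct leftmost derivations for the same string.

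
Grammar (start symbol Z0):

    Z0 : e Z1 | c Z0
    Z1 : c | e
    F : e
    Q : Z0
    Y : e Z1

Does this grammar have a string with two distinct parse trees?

Unambiguous

Only Z0, Z1 are reachable from Z0; ignoring the rest: The reachable rules are right-linear with at most one rule per (nonterminal, next-terminal) pair. Each input token forces the next rule, so parsing is deterministic.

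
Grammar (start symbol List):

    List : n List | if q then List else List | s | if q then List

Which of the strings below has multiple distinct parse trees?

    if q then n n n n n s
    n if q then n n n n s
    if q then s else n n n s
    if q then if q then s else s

if q then if q then s else s

if q then n n n n n s: 1 tree
n if q then n n n n s: 1 tree
if q then s else n n n s: 1 tree
if q then if q then s else s: 2 trees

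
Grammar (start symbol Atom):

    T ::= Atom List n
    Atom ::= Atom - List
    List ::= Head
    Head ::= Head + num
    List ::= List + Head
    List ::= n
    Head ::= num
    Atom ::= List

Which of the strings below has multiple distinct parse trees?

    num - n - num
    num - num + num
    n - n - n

num - n - num: 1 tree
num - num + num: 2 trees
n - n - n: 1 tree

num - num + num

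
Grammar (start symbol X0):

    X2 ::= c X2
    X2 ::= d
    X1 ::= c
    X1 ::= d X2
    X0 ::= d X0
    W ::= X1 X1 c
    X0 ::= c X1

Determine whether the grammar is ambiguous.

(W is unreachable from X0, so its rules don't affect L(X0).) The reachable rules are right-linear with at most one rule per (nonterminal, next-terminal) pair. Each input token forces the next rule, so parsing is deterministic.

Unambiguous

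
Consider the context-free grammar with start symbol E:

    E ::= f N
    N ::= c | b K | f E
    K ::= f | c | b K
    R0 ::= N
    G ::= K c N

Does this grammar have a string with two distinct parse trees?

Unambiguous

(R0, G are unreachable from E, so their rules don't affect L(E).) The reachable rules are right-linear with at most one rule per (nonterminal, next-terminal) pair. Each input token forces the next rule, so parsing is deterministic.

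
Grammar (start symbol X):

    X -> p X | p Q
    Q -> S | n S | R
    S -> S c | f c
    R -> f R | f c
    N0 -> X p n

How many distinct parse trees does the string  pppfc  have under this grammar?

2

Parse trees for pppfc:
  [X p [X p [X p [Q [S f c]]]]]
  [X p [X p [X p [Q [R f c]]]]]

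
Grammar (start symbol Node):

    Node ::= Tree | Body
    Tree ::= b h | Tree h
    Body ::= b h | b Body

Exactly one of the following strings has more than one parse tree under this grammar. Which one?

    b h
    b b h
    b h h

b h

b h: 2 trees
b b h: 1 tree
b h h: 1 tree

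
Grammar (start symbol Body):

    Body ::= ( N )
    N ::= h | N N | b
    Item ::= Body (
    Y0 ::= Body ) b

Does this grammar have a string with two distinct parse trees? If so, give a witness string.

Witness: ( b b b )

Derivation 1: Body ⇒ ( N ) ⇒ ( N N ) ⇒ ( N N N ) ⇒ ( b N N ) ⇒ ( b b N ) ⇒ ( b b b )
Derivation 2: Body ⇒ ( N ) ⇒ ( N N ) ⇒ ( b N ) ⇒ ( b N N ) ⇒ ( b b N ) ⇒ ( b b b )

Two distinct leftmost derivations for the same string.

Ambiguous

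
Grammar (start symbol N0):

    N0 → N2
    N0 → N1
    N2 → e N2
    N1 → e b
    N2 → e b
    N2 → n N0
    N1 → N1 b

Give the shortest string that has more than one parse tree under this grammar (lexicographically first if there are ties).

length 2: e b has 2 parse trees

Two derivations of e b:
  N0 ⇒ N2 ⇒ e b
  N0 ⇒ N1 ⇒ e b

e b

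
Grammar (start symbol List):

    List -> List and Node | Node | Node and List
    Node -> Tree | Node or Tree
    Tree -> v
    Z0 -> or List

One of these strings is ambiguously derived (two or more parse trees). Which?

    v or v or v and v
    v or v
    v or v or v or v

v or v or v and v: 2 trees
v or v: 1 tree
v or v or v or v: 1 tree

v or v or v and v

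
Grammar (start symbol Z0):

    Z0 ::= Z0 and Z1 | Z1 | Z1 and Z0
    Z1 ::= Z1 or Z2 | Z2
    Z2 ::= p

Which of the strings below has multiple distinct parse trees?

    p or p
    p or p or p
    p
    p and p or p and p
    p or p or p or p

p or p: 1 tree
p or p or p: 1 tree
p: 1 tree
p and p or p and p: 4 trees
p or p or p or p: 1 tree

p and p or p and p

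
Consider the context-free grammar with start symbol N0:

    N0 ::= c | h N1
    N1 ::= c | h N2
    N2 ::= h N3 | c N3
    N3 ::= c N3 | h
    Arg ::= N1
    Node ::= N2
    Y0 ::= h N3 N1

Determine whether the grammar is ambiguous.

Only N0, N1, N2, N3 are reachable from N0; ignoring the rest: Each reachable nonterminal has at most one production per leading terminal, and all productions are right-linear; the derivation is determined token-by-token.

Unambiguous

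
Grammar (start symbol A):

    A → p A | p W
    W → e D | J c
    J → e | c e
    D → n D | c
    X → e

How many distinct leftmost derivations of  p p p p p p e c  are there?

2

Parse trees for p p p p p p e c:
  [A p [A p [A p [A p [A p [A p [W e [D c]]]]]]]]
  [A p [A p [A p [A p [A p [A p [W [J e] c]]]]]]]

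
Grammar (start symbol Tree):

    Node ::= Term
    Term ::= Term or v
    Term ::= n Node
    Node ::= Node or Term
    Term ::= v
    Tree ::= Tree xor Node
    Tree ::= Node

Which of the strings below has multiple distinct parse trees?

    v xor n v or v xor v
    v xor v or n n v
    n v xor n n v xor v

v xor n v or v xor v: 4 trees
v xor v or n n v: 1 tree
n v xor n n v xor v: 1 tree

v xor n v or v xor v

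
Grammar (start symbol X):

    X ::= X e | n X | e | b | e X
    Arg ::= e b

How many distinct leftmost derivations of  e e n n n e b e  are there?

7

Parse trees for e e n n n e b e:
  [X [X e [X e [X n [X n [X n [X e [X b]]]]]]] e]
  [X e [X [X e [X n [X n [X n [X e [X b]]]]]] e]]
  [X e [X e [X [X n [X n [X n [X e [X b]]]]] e]]]
  [X e [X e [X n [X [X n [X n [X e [X b]]]] e]]]]
  [X e [X e [X n [X n [X [X n [X e [X b]]] e]]]]]
  [X e [X e [X n [X n [X n [X [X e [X b]] e]]]]]]
  [X e [X e [X n [X n [X n [X e [X [X b] e]]]]]]]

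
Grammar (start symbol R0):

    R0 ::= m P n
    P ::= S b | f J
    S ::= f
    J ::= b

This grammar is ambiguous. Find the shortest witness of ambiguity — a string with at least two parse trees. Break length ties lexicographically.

length 4: m f b n has 2 parse trees

Two derivations of m f b n:
  R0 ⇒ m P n ⇒ m S b n ⇒ m f b n
  R0 ⇒ m P n ⇒ m f J n ⇒ m f b n

m f b n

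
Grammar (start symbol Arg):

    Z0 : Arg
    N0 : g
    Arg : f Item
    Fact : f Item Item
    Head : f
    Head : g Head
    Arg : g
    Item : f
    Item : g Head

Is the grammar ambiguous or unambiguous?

Only Arg, Item, Head are reachable from Arg; ignoring the rest: The reachable rules are right-linear with at most one rule per (nonterminal, next-terminal) pair. Each input token forces the next rule, so parsing is deterministic.

Unambiguous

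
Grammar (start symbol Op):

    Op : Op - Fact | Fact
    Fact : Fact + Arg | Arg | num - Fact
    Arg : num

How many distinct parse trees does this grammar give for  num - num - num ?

Parse trees for num - num - num:
  [Op [Op [Fact [Arg num]]] - [Fact num - [Fact [Arg num]]]]
  [Op [Op [Op [Fact [Arg num]]] - [Fact [Arg num]]] - [Fact [Arg num]]]
  [Op [Op [Fact num - [Fact [Arg num]]]] - [Fact [Arg num]]]
  [Op [Fact num - [Fact num - [Fact [Arg num]]]]]

4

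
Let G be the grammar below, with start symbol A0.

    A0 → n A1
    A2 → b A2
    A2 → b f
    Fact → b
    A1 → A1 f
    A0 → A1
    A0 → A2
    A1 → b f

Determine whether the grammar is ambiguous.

Witness: b f

Derivation 1: A0 ⇒ A1 ⇒ b f
Derivation 2: A0 ⇒ A2 ⇒ b f

Two distinct leftmost derivations for the same string.

Ambiguous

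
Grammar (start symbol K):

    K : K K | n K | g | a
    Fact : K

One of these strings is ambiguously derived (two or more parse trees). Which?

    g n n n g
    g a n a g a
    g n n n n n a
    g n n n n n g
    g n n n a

g a n a g a

g n n n g: 1 tree
g a n a g a: 23 trees
g n n n n n a: 1 tree
g n n n n n g: 1 tree
g n n n a: 1 tree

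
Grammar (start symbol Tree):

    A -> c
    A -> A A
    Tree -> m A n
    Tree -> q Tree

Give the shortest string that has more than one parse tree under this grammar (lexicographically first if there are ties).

m c c c n

length 3: no string has ≥2 trees
length 4: no string has ≥2 trees
length 5: m c c c n has 2 parse trees

Two derivations of m c c c n:
  Tree ⇒ m A n ⇒ m A A n ⇒ m c A n ⇒ m c A A n ⇒ m c c A n ⇒ m c c c n
  Tree ⇒ m A n ⇒ m A A n ⇒ m A A A n ⇒ m c A A n ⇒ m c c A n ⇒ m c c c n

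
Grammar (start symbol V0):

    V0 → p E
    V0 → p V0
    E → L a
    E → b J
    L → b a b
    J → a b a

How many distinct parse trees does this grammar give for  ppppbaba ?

2

Parse trees for ppppbaba:
  [V0 p [V0 p [V0 p [V0 p [E [L b a b] a]]]]]
  [V0 p [V0 p [V0 p [V0 p [E b [J a b a]]]]]]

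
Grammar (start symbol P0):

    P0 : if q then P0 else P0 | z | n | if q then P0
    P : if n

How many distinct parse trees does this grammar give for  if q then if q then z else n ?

2

Parse trees for if q then if q then z else n:
  [P0 if q then [P0 if q then [P0 z]] else [P0 n]]
  [P0 if q then [P0 if q then [P0 z] else [P0 n]]]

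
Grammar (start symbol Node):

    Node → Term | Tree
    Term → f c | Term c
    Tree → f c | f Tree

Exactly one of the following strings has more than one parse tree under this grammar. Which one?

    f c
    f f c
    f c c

f c: 2 trees
f f c: 1 tree
f c c: 1 tree

f c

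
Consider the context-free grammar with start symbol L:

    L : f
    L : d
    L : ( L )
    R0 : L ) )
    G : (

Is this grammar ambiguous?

Unambiguous

Only L is reachable from L; ignoring the rest: Each string is a nest of matched brackets around a single atom. An opening bracket forces the recursive rule; an atom forces the base rule.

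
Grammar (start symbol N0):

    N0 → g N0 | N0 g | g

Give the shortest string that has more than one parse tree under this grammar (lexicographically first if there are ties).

length 1: no string has ≥2 trees
length 2: g g has 2 parse trees

Two derivations of g g:
  N0 ⇒ g N0 ⇒ g g
  N0 ⇒ N0 g ⇒ g g

g g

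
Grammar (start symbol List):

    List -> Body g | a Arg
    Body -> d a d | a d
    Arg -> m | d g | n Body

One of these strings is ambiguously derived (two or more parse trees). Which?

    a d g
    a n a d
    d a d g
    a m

a d g

a d g: 2 trees
a n a d: 1 tree
d a d g: 1 tree
a m: 1 tree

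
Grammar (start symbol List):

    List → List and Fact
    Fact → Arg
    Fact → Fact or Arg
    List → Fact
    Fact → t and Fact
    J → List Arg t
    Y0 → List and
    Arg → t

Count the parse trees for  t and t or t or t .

Parse trees for t and t or t or t:
  [List [List [Fact [Arg t]]] and [Fact [Fact [Fact [Arg t]] or [Arg t]] or [Arg t]]]
  [List [Fact [Fact [Fact t and [Fact [Arg t]]] or [Arg t]] or [Arg t]]]
  [List [Fact [Fact t and [Fact [Fact [Arg t]] or [Arg t]]] or [Arg t]]]
  [List [Fact t and [Fact [Fact [Fact [Arg t]] or [Arg t]] or [Arg t]]]]

4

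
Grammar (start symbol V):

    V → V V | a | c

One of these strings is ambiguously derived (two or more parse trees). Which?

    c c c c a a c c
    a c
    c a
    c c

c c c c a a c c

c c c c a a c c: 429 trees
a c: 1 tree
c a: 1 tree
c c: 1 tree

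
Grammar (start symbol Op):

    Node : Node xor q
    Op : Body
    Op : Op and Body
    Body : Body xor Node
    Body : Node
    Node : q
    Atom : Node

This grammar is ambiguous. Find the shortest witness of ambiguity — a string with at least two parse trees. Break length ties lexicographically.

length 1: no string has ≥2 trees
length 3: q xor q has 2 parse trees

Two derivations of q xor q:
  Op ⇒ Body ⇒ Body xor Node ⇒ Node xor Node ⇒ q xor Node ⇒ q xor q
  Op ⇒ Body ⇒ Node ⇒ Node xor q ⇒ q xor q

q xor q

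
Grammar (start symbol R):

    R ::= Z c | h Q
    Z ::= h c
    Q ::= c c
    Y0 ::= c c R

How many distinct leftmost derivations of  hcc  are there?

Parse trees for hcc:
  [R [Z h c] c]
  [R h [Q c c]]

2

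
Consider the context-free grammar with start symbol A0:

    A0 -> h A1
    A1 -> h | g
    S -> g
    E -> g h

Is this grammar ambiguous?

Unambiguous

Only A0, A1 are reachable from A0; ignoring the rest: Each reachable nonterminal has at most one production per leading terminal, and all productions are right-linear; the derivation is determined token-by-token.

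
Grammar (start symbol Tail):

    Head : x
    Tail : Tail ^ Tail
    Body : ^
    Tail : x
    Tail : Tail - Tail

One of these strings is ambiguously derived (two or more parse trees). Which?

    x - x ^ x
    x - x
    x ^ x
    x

x - x ^ x

x - x ^ x: 2 trees
x - x: 1 tree
x ^ x: 1 tree
x: 1 tree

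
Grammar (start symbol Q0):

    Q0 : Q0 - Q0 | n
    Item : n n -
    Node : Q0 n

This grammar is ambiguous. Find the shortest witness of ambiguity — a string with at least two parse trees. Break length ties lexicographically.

length 1: no string has ≥2 trees
length 3: no string has ≥2 trees
length 5: n - n - n has 2 parse trees

Two derivations of n - n - n:
  Q0 ⇒ Q0 - Q0 ⇒ Q0 - Q0 - Q0 ⇒ n - Q0 - Q0 ⇒ n - n - Q0 ⇒ n - n - n
  Q0 ⇒ Q0 - Q0 ⇒ n - Q0 ⇒ n - Q0 - Q0 ⇒ n - n - Q0 ⇒ n - n - n

n - n - n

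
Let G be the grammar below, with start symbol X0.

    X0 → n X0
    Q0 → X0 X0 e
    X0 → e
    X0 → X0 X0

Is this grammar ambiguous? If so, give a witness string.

Ambiguous

Witness: e e e

Derivation 1: X0 ⇒ X0 X0 ⇒ e X0 ⇒ e X0 X0 ⇒ e e X0 ⇒ e e e
Derivation 2: X0 ⇒ X0 X0 ⇒ X0 X0 X0 ⇒ e X0 X0 ⇒ e e X0 ⇒ e e e

Two distinct leftmost derivations for the same string.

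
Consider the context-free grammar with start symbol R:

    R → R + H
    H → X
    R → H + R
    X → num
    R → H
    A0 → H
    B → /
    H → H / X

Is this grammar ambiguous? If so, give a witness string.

Witness: num + num

Derivation 1: R ⇒ R + H ⇒ H + H ⇒ X + H ⇒ num + H ⇒ num + X ⇒ num + num
Derivation 2: R ⇒ H + R ⇒ X + R ⇒ num + R ⇒ num + H ⇒ num + X ⇒ num + num

Two distinct leftmost derivations for the same string.

Ambiguous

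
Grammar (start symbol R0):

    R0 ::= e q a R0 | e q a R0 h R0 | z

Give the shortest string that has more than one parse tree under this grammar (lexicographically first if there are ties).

length 1: no string has ≥2 trees
length 4: no string has ≥2 trees
length 6: no string has ≥2 trees
length 7: no string has ≥2 trees
length 9: e q a e q a z h z has 2 parse trees

Two derivations of e q a e q a z h z:
  R0 ⇒ e q a R0 ⇒ e q a e q a R0 h R0 ⇒ e q a e q a z h R0 ⇒ e q a e q a z h z
  R0 ⇒ e q a R0 h R0 ⇒ e q a e q a R0 h R0 ⇒ e q a e q a z h R0 ⇒ e q a e q a z h z

e q a e q a z h z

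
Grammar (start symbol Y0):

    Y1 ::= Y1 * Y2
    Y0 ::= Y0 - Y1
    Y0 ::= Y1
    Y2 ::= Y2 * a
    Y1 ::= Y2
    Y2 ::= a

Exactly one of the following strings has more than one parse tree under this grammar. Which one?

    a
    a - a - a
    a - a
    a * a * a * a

a: 1 tree
a - a - a: 1 tree
a - a: 1 tree
a * a * a * a: 8 trees

a * a * a * a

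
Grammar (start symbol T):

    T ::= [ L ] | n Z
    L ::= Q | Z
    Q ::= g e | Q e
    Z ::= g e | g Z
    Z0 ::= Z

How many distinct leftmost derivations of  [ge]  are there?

2

Parse trees for [ge]:
  [T [ [L [Q g e]] ]]
  [T [ [L [Z g e]] ]]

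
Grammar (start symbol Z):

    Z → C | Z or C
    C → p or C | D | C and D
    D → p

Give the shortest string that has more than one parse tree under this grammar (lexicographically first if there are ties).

length 1: no string has ≥2 trees
length 3: p or p has 2 parse trees

Two derivations of p or p:
  Z ⇒ C ⇒ p or C ⇒ p or D ⇒ p or p
  Z ⇒ Z or C ⇒ C or C ⇒ D or C ⇒ p or C ⇒ p or D ⇒ p or p

p or p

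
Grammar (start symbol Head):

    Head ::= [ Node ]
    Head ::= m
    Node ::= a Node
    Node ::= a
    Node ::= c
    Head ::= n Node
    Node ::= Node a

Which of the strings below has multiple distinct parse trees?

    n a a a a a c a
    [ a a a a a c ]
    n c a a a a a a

n a a a a a c a

n a a a a a c a: 6 trees
[ a a a a a c ]: 1 tree
n c a a a a a a: 1 tree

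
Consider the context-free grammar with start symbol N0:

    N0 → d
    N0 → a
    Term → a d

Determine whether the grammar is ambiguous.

Only N0 is reachable from N0; ignoring the rest: The reachable rules are right-linear with at most one rule per (nonterminal, next-terminal) pair. Each input token forces the next rule, so parsing is deterministic.

Unambiguous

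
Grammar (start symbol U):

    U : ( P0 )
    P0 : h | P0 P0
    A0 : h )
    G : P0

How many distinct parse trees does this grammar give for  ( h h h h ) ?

5

Parse trees for ( h h h h ):
  [U ( [P0 [P0 h] [P0 [P0 h] [P0 [P0 h] [P0 h]]]] )]
  [U ( [P0 [P0 h] [P0 [P0 [P0 h] [P0 h]] [P0 h]]] )]
  [U ( [P0 [P0 [P0 h] [P0 h]] [P0 [P0 h] [P0 h]]] )]
  [U ( [P0 [P0 [P0 h] [P0 [P0 h] [P0 h]]] [P0 h]] )]
  [U ( [P0 [P0 [P0 [P0 h] [P0 h]] [P0 h]] [P0 h]] )]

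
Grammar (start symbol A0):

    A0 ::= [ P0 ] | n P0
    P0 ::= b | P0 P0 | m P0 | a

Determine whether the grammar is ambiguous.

Witness: n a a a

Derivation 1: A0 ⇒ n P0 ⇒ n P0 P0 ⇒ n P0 P0 P0 ⇒ n a P0 P0 ⇒ n a a P0 ⇒ n a a a
Derivation 2: A0 ⇒ n P0 ⇒ n P0 P0 ⇒ n a P0 ⇒ n a P0 P0 ⇒ n a a P0 ⇒ n a a a

Two distinct leftmost derivations for the same string.

Ambiguous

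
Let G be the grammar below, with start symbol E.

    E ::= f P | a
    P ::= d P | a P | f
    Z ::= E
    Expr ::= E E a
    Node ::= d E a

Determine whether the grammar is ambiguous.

(Z, Expr, Node are unreachable from E, so their rules don't affect L(E).) Restricted to the reachable nonterminals, every rule has the form A → t or A → t B, and no two rules for the same A share a first terminal. The grammar encodes a DFA — one run per string.

Unambiguous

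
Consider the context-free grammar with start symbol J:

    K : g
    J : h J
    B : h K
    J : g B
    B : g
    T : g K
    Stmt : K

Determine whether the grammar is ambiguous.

(T, Stmt are unreachable from J, so their rules don't affect L(J).) Restricted to the reachable nonterminals, every rule has the form A → t or A → t B, and no two rules for the same A share a first terminal. The grammar encodes a DFA — one run per string.

Unambiguous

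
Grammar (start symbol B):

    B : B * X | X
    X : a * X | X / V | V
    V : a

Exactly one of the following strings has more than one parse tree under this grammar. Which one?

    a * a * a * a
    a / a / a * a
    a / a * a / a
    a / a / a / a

a * a * a * a

a * a * a * a: 8 trees
a / a / a * a: 1 tree
a / a * a / a: 1 tree
a / a / a / a: 1 tree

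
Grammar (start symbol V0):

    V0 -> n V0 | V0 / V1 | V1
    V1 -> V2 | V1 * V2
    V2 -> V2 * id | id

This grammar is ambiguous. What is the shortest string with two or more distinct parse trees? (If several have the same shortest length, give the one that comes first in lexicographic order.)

id * id

length 1: no string has ≥2 trees
length 2: no string has ≥2 trees
length 3: id * id has 2 parse trees

Two derivations of id * id:
  V0 ⇒ V1 ⇒ V2 ⇒ V2 * id ⇒ id * id
  V0 ⇒ V1 ⇒ V1 * V2 ⇒ V2 * V2 ⇒ id * V2 ⇒ id * id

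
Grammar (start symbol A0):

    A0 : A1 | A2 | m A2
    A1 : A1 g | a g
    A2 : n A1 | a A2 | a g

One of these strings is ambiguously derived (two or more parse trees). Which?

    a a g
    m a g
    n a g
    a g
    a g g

a a g: 1 tree
m a g: 1 tree
n a g: 1 tree
a g: 2 trees
a g g: 1 tree

a g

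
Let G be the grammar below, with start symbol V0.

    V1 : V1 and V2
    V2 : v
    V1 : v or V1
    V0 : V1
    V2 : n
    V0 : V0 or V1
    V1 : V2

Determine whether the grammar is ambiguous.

Witness: v or n

Derivation 1: V0 ⇒ V1 ⇒ v or V1 ⇒ v or V2 ⇒ v or n
Derivation 2: V0 ⇒ V0 or V1 ⇒ V1 or V1 ⇒ V2 or V1 ⇒ v or V1 ⇒ v or V2 ⇒ v or n

Two distinct leftmost derivations for the same string.

Ambiguous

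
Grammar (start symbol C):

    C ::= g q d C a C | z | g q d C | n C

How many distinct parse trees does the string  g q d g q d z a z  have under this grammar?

2

Parse trees for g q d g q d z a z:
  [C g q d [C g q d [C z]] a [C z]]
  [C g q d [C g q d [C z] a [C z]]]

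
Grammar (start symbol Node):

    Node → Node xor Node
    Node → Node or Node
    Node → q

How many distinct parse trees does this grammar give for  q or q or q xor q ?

Parse trees for q or q or q xor q:
  [Node [Node [Node q] or [Node [Node q] or [Node q]]] xor [Node q]]
  [Node [Node [Node [Node q] or [Node q]] or [Node q]] xor [Node q]]
  [Node [Node q] or [Node [Node [Node q] or [Node q]] xor [Node q]]]
  [Node [Node q] or [Node [Node q] or [Node [Node q] xor [Node q]]]]
  [Node [Node [Node q] or [Node q]] or [Node [Node q] xor [Node q]]]

5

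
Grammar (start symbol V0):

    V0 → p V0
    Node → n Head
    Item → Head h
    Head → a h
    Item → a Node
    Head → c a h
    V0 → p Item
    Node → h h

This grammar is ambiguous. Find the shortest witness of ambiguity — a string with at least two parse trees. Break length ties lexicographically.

length 4: p a h h has 2 parse trees

Two derivations of p a h h:
  V0 ⇒ p Item ⇒ p Head h ⇒ p a h h
  V0 ⇒ p Item ⇒ p a Node ⇒ p a h h

p a h h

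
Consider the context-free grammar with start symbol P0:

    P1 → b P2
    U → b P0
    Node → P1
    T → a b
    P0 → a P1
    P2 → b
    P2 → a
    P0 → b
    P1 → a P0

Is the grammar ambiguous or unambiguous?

(T, Node, U are unreachable from P0, so their rules don't affect L(P0).) Each reachable nonterminal has at most one production per leading terminal, and all productions are right-linear; the derivation is determined token-by-token.

Unambiguous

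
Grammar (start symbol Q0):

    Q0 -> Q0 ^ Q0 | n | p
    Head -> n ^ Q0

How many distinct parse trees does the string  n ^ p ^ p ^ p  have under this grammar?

Parse trees for n ^ p ^ p ^ p:
  [Q0 [Q0 n] ^ [Q0 [Q0 p] ^ [Q0 [Q0 p] ^ [Q0 p]]]]
  [Q0 [Q0 n] ^ [Q0 [Q0 [Q0 p] ^ [Q0 p]] ^ [Q0 p]]]
  [Q0 [Q0 [Q0 n] ^ [Q0 p]] ^ [Q0 [Q0 p] ^ [Q0 p]]]
  [Q0 [Q0 [Q0 n] ^ [Q0 [Q0 p] ^ [Q0 p]]] ^ [Q0 p]]
  [Q0 [Q0 [Q0 [Q0 n] ^ [Q0 p]] ^ [Q0 p]] ^ [Q0 p]]

5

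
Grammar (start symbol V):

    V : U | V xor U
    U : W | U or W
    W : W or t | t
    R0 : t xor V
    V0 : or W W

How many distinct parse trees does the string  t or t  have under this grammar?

Parse trees for t or t:
  [V [U [W [W t] or t]]]
  [V [U [U [W t]] or [W t]]]

2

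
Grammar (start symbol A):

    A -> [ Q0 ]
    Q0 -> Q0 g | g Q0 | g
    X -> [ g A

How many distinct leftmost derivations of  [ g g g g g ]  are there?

16

Parse trees for [ g g g g g ] (showing first 6 of 16):
  [A [ [Q0 [Q0 [Q0 [Q0 [Q0 g] g] g] g] g] ]]
  [A [ [Q0 [Q0 [Q0 [Q0 g [Q0 g]] g] g] g] ]]
  [A [ [Q0 [Q0 [Q0 g [Q0 [Q0 g] g]] g] g] ]]
  [A [ [Q0 [Q0 [Q0 g [Q0 g [Q0 g]]] g] g] ]]
  [A [ [Q0 [Q0 g [Q0 [Q0 [Q0 g] g] g]] g] ]]
  [A [ [Q0 [Q0 g [Q0 [Q0 g [Q0 g]] g]] g] ]]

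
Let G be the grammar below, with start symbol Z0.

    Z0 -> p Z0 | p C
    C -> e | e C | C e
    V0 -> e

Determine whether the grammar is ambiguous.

Ambiguous

Witness: p e e

Derivation 1: Z0 ⇒ p C ⇒ p e C ⇒ p e e
Derivation 2: Z0 ⇒ p C ⇒ p C e ⇒ p e e

Two distinct leftmost derivations for the same string.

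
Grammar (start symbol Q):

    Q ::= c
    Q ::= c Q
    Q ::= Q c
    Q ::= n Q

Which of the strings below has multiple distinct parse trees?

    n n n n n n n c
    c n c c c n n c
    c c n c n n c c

c c n c n n c c

n n n n n n n c: 1 tree
c n c c c n n c: 1 tree
c c n c n n c c: 8 trees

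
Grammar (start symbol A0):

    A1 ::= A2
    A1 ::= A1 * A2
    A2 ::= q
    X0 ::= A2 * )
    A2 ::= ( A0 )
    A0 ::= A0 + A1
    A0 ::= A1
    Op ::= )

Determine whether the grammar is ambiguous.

(X0, Op are unreachable from A0, so their rules don't affect L(A0).) This is a standard precedence ladder (A0 over A1 over A2), with each level left-recursive on its own operator ('+' at A0, '*' at A1). That structure is LR(1), hence unambiguous.

Unambiguous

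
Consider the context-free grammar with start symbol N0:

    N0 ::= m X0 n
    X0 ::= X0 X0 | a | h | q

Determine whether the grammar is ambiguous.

Witness: m a a a n

Derivation 1: N0 ⇒ m X0 n ⇒ m X0 X0 n ⇒ m X0 X0 X0 n ⇒ m a X0 X0 n ⇒ m a a X0 n ⇒ m a a a n
Derivation 2: N0 ⇒ m X0 n ⇒ m X0 X0 n ⇒ m a X0 n ⇒ m a X0 X0 n ⇒ m a a X0 n ⇒ m a a a n

Two distinct leftmost derivations for the same string.

Ambiguous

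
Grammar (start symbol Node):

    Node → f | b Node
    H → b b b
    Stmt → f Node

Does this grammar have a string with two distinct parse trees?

Unambiguous

(H, Stmt are unreachable from Node, so their rules don't affect L(Node).) Each reachable nonterminal has at most one production per leading terminal, and all productions are right-linear; the derivation is determined token-by-token.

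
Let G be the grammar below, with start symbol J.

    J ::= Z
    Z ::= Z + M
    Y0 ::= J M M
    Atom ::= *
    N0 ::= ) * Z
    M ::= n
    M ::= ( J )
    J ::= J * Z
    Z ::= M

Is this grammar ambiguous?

Unambiguous

(N0, Y0, Atom are unreachable from J, so their rules don't affect L(J).) This is a standard precedence ladder (J over Z over M), with each level left-recursive on its own operator ('*' at J, '+' at Z). That structure is LR(1), hence unambiguous.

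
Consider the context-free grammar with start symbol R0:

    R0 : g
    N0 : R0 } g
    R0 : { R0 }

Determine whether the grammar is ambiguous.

Unambiguous

Only R0 is reachable from R0; ignoring the rest: Each string is a nest of matched brackets around a single atom. An opening bracket forces the recursive rule; an atom forces the base rule.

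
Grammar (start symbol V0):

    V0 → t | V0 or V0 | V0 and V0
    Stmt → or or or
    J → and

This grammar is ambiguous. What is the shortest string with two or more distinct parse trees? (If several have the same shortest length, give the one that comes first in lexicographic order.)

t and t and t

length 1: no string has ≥2 trees
length 3: no string has ≥2 trees
length 5: t and t and t has 2 parse trees

Two derivations of t and t and t:
  V0 ⇒ V0 and V0 ⇒ t and V0 ⇒ t and V0 and V0 ⇒ t and t and V0 ⇒ t and t and t
  V0 ⇒ V0 and V0 ⇒ V0 and V0 and V0 ⇒ t and V0 and V0 ⇒ t and t and V0 ⇒ t and t and t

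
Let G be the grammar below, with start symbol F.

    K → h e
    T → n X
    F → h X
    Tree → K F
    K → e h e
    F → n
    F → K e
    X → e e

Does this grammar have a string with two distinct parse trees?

Ambiguous

Witness: h e e

Derivation 1: F ⇒ h X ⇒ h e e
Derivation 2: F ⇒ K e ⇒ h e e

Two distinct leftmost derivations for the same string.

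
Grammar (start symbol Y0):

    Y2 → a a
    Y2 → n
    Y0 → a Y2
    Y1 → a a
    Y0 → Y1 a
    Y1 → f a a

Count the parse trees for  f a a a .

1

Parse trees for f a a a:
  [Y0 [Y1 f a a] a]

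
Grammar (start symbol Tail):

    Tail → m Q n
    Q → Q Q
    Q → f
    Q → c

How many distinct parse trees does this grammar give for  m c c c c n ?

5

Parse trees for m c c c c n:
  [Tail m [Q [Q c] [Q [Q c] [Q [Q c] [Q c]]]] n]
  [Tail m [Q [Q c] [Q [Q [Q c] [Q c]] [Q c]]] n]
  [Tail m [Q [Q [Q c] [Q c]] [Q [Q c] [Q c]]] n]
  [Tail m [Q [Q [Q c] [Q [Q c] [Q c]]] [Q c]] n]
  [Tail m [Q [Q [Q [Q c] [Q c]] [Q c]] [Q c]] n]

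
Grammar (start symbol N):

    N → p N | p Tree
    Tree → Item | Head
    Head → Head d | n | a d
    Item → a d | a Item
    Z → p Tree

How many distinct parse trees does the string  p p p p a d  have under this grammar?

2

Parse trees for p p p p a d:
  [N p [N p [N p [N p [Tree [Item a d]]]]]]
  [N p [N p [N p [N p [Tree [Head a d]]]]]]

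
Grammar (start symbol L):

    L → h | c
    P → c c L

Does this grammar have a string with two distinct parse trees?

Unambiguous

(P is unreachable from L, so its rules don't affect L(L).) Each reachable nonterminal has at most one production per leading terminal, and all productions are right-linear; the derivation is determined token-by-token.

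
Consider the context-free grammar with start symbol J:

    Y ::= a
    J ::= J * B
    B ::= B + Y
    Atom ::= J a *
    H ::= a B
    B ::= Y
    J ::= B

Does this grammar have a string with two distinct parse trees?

Unambiguous

(Atom, H are unreachable from J, so their rules don't affect L(J).) This is a standard precedence ladder (J over B over Y), with each level left-recursive on its own operator ('*' at J, '+' at B). That structure is LR(1), hence unambiguous.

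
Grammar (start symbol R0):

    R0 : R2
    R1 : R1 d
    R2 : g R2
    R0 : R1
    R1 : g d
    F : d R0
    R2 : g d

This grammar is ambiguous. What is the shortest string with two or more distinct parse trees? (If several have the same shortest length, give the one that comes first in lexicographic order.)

g d

length 2: g d has 2 parse trees

Two derivations of g d:
  R0 ⇒ R2 ⇒ g d
  R0 ⇒ R1 ⇒ g d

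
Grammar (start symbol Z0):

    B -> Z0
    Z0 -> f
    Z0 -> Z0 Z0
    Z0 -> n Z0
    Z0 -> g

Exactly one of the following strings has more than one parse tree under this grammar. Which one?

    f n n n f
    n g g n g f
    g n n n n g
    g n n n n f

f n n n f: 1 tree
n g g n g f: 19 trees
g n n n n g: 1 tree
g n n n n f: 1 tree

n g g n g f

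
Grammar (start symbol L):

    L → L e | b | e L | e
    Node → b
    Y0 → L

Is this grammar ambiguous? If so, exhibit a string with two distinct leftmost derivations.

Witness: e e

Derivation 1: L ⇒ L e ⇒ e e
Derivation 2: L ⇒ e L ⇒ e e

Two distinct leftmost derivations for the same string.

Ambiguous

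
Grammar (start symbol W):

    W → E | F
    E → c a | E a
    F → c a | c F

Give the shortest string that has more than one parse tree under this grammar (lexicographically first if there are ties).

length 2: c a has 2 parse trees

Two derivations of c a:
  W ⇒ E ⇒ c a
  W ⇒ F ⇒ c a

c a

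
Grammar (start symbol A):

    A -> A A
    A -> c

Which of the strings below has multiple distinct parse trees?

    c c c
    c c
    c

c c c

c c c: 2 trees
c c: 1 tree
c: 1 tree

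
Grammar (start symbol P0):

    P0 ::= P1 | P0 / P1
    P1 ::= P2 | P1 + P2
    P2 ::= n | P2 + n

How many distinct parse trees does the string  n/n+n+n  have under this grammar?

Parse trees for n/n+n+n:
  [P0 [P0 [P1 [P2 n]]] / [P1 [P2 [P2 [P2 n] + n] + n]]]
  [P0 [P0 [P1 [P2 n]]] / [P1 [P1 [P2 n]] + [P2 [P2 n] + n]]]
  [P0 [P0 [P1 [P2 n]]] / [P1 [P1 [P2 [P2 n] + n]] + [P2 n]]]
  [P0 [P0 [P1 [P2 n]]] / [P1 [P1 [P1 [P2 n]] + [P2 n]] + [P2 n]]]

4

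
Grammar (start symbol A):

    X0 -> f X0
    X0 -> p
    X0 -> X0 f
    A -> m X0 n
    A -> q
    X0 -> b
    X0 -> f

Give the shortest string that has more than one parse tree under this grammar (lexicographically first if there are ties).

length 1: no string has ≥2 trees
length 3: no string has ≥2 trees
length 4: m f f n has 2 parse trees

Two derivations of m f f n:
  A ⇒ m X0 n ⇒ m f X0 n ⇒ m f f n
  A ⇒ m X0 n ⇒ m X0 f n ⇒ m f f n

m f f n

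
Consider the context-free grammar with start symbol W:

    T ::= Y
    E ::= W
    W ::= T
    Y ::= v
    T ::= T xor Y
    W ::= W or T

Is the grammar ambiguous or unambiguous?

(E is unreachable from W, so its rules don't affect L(W).) This is a standard precedence ladder (W over T over Y), with each level left-recursive on its own operator ('or' at W, 'xor' at T). That structure is LR(1), hence unambiguous.

Unambiguous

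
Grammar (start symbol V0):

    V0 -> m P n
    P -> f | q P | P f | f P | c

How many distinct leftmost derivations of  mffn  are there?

Parse trees for mffn:
  [V0 m [P [P f] f] n]
  [V0 m [P f [P f]] n]

2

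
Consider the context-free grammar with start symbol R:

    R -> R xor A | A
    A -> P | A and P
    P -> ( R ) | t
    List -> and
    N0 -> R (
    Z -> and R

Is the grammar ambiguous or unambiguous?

Unambiguous

(List, N0, Z are unreachable from R, so their rules don't affect L(R).) The grammar is stratified — R handles 'xor' (left-recursive), A handles 'and', P atoms. Each operator has a fixed associativity and precedence level, so every string has one parse.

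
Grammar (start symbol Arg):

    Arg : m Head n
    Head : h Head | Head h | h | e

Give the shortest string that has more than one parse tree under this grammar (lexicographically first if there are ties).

length 3: no string has ≥2 trees
length 4: m h h n has 2 parse trees

Two derivations of m h h n:
  Arg ⇒ m Head n ⇒ m h Head n ⇒ m h h n
  Arg ⇒ m Head n ⇒ m Head h n ⇒ m h h n

m h h n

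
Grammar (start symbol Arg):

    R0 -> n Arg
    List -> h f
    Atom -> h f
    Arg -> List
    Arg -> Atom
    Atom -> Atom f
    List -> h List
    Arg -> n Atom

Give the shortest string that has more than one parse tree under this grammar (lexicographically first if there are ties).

length 2: h f has 2 parse trees

Two derivations of h f:
  Arg ⇒ List ⇒ h f
  Arg ⇒ Atom ⇒ h f

h f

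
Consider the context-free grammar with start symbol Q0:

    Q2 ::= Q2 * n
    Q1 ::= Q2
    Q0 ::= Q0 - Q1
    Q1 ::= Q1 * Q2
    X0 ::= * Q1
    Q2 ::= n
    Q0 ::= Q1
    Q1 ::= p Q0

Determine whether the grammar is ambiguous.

Witness: n * n

Derivation 1: Q0 ⇒ Q1 ⇒ Q2 ⇒ Q2 * n ⇒ n * n
Derivation 2: Q0 ⇒ Q1 ⇒ Q1 * Q2 ⇒ Q2 * Q2 ⇒ n * Q2 ⇒ n * n

Two distinct leftmost derivations for the same string.

Ambiguous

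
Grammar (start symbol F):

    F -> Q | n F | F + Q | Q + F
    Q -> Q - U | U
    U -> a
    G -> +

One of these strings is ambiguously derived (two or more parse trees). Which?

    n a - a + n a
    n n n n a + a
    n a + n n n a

n a - a + n a: 1 tree
n n n n a + a: 6 trees
n a + n n n a: 1 tree

n n n n a + a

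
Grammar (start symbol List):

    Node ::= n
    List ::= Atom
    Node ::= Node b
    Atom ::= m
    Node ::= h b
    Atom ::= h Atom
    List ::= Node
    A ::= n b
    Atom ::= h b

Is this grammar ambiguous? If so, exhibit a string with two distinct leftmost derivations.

Witness: h b

Derivation 1: List ⇒ Atom ⇒ h b
Derivation 2: List ⇒ Node ⇒ h b

Two distinct leftmost derivations for the same string.

Ambiguous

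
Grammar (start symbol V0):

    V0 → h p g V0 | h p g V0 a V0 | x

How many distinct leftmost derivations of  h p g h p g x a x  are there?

2

Parse trees for h p g h p g x a x:
  [V0 h p g [V0 h p g [V0 x] a [V0 x]]]
  [V0 h p g [V0 h p g [V0 x]] a [V0 x]]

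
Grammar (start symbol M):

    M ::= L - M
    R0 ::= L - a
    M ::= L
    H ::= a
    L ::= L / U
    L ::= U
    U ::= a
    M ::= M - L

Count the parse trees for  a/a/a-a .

Parse trees for a/a/a-a:
  [M [L [L [L [U a]] / [U a]] / [U a]] - [M [L [U a]]]]
  [M [M [L [L [L [U a]] / [U a]] / [U a]]] - [L [U a]]]

2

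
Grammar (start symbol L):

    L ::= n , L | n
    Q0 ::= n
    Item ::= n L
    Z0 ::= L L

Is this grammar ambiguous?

Unambiguous

Only L is reachable from L; ignoring the rest: Right-recursive list with a separator: after each atom, whether the separator follows determines the rule. One parse per string.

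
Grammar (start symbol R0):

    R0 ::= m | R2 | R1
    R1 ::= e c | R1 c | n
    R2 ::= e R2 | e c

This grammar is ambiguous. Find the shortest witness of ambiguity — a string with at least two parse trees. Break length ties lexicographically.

e c

length 1: no string has ≥2 trees
length 2: e c has 2 parse trees

Two derivations of e c:
  R0 ⇒ R2 ⇒ e c
  R0 ⇒ R1 ⇒ e c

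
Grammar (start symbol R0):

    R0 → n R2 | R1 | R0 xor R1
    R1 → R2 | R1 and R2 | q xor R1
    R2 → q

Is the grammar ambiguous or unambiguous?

Ambiguous

Witness: q xor q

Derivation 1: R0 ⇒ R1 ⇒ q xor R1 ⇒ q xor R2 ⇒ q xor q
Derivation 2: R0 ⇒ R0 xor R1 ⇒ R1 xor R1 ⇒ R2 xor R1 ⇒ q xor R1 ⇒ q xor R2 ⇒ q xor q

Two distinct leftmost derivations for the same string.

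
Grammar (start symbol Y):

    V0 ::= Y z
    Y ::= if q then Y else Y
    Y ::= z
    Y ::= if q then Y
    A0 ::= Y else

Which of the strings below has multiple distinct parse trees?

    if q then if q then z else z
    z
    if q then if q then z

if q then if q then z else z: 2 trees
z: 1 tree
if q then if q then z: 1 tree

if q then if q then z else z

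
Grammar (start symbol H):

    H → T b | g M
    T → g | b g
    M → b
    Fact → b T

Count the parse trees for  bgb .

Parse trees for bgb:
  [H [T b g] b]

1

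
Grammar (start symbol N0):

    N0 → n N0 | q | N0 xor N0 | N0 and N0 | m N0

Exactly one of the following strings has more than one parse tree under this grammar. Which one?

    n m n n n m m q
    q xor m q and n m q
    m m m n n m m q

n m n n n m m q: 1 tree
q xor m q and n m q: 3 trees
m m m n n m m q: 1 tree

q xor m q and n m q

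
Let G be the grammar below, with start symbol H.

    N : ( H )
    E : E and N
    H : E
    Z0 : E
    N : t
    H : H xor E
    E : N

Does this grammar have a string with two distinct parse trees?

Only H, E, N are reachable from H; ignoring the rest: This is a standard precedence ladder (H over E over N), with each level left-recursive on its own operator ('xor' at H, 'and' at E). That structure is LR(1), hence unambiguous.

Unambiguous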